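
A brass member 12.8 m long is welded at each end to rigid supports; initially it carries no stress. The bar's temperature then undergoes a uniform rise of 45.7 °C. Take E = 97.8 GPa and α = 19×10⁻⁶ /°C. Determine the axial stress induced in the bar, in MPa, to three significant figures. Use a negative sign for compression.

Free thermal expansion αLΔT = 19e-6 · 12800 · 45.7 = 11.11 mm.
The walls impose strain ε = −(11.11)/12800 = -8.6830e-04; σ = Eε = 97800 · -8.6830e-04 = -84.92 MPa.

-84.9 MPa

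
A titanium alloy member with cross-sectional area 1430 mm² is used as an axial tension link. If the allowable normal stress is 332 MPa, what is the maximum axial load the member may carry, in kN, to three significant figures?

P_max = σ_allow · A = 332 · 1430 = 474800 N = 474.8 kN.

475 kN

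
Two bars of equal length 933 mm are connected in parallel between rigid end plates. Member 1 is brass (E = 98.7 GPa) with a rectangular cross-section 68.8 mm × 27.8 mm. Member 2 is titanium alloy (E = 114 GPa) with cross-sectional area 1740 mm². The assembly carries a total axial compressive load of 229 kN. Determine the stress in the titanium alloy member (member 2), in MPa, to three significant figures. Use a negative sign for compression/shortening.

-67.4 MPa

A_1 = 1913 mm².
Equal strain + equilibrium ⇒ each member carries load in proportion to AE: A₁E₁ = 188800000 N, A₂E₂ = 198400000 N, ΣAE = 387100000 N.
σ₂ = P·E₂/ΣAE = -229000·114000/387100000 = -67.43 MPa.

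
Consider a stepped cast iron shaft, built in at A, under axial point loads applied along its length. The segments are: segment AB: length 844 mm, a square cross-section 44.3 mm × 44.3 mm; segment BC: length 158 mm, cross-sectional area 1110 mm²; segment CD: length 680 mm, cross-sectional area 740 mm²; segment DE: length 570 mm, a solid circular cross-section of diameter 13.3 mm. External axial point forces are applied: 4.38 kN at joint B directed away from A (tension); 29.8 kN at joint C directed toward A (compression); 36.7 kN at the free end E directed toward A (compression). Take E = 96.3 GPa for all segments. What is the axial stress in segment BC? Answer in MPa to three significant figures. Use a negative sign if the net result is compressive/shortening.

Internal axial forces (sectioning from the free end, tension +): N_DE = -36.7 kN, N_CD = -36.7 kN, N_BC = -66.5 kN, N_AB = -62.12 kN.
σ_BC = N_BC/A_BC = -66500/1110 = -59.91 MPa.

-59.9 MPa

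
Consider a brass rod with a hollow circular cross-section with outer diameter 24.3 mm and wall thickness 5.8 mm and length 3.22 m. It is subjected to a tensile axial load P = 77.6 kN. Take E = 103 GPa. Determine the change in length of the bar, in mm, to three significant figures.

7.20 mm

A = 337.1 mm².
δ_mech = NL/(AE) = 77600·3220/(337.1·103000) = 7.197 mm.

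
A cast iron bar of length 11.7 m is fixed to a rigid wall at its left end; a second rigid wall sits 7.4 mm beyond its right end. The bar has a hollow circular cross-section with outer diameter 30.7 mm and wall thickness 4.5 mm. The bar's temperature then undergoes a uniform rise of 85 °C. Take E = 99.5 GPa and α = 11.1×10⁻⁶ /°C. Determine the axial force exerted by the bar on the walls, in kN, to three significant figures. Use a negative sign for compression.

-11.5 kN

Free thermal expansion αLΔT = 11.1e-6 · 11700 · 85 = 11.04 mm.
The walls engage after the gap closes; constrained expansion = 11.04 − 7.4 = 3.639 mm.
The walls impose strain ε = −(3.639)/11700 = -3.1102e-04; σ = Eε = 99500 · -3.1102e-04 = -30.95 MPa.
Wall reaction R = σ·A = -30.95·370.4 = -11460 N = -11.46 kN.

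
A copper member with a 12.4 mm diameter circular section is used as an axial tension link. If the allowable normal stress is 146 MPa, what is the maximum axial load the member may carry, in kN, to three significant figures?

A = 120.8 mm².
P_max = σ_allow · A = 146 · 120.8 = 17630 N = 17.63 kN.

17.6 kN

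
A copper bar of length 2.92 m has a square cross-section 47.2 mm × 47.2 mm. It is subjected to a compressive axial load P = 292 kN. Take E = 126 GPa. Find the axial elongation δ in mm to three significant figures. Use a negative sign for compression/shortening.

-3.04 mm

A = 2228 mm².
δ_mech = NL/(AE) = -292000·2920/(2228·126000) = -3.037 mm.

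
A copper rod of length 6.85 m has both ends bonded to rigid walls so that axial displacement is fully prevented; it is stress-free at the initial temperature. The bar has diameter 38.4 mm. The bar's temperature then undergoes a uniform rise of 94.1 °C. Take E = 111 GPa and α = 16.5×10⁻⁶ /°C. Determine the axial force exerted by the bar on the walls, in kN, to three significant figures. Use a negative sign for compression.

Free thermal expansion αLΔT = 16.5e-6 · 6850 · 94.1 = 10.64 mm.
The walls impose strain ε = −(10.64)/6850 = -1.5526e-03; σ = Eε = 111000 · -1.5526e-03 = -172.3 MPa.
Wall reaction R = σ·A = -172.3·1158 = -199600 N = -199.6 kN.

-200 kN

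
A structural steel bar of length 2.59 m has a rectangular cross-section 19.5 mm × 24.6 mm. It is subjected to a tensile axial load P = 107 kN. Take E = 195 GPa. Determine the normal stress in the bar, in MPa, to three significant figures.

223 MPa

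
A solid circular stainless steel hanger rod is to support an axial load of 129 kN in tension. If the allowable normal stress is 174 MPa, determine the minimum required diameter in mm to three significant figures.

30.7 mm

Required area A ≥ P/σ_allow = 129000/174 = 741.4 mm².
For a solid circular section, d ≥ √(4A/π) = 30.72 mm.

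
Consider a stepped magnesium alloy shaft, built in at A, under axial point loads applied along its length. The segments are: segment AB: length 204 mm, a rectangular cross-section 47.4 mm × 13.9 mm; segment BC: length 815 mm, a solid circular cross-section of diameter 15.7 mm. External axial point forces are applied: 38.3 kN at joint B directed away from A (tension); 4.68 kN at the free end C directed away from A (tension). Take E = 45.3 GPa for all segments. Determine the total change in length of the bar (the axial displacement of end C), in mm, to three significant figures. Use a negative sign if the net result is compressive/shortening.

Internal axial forces (sectioning from the free end, tension +): N_BC = 4.68 kN, N_AB = 42.98 kN.
A_AB = 658.9 mm².
A_BC = 193.6 mm².
δ_AB = 42980·204/(658.9·45300) = 0.2938 mm
δ_BC = 4680·815/(193.6·45300) = 0.4349 mm
δ = Σδ_i = 0.7287 mm.

0.729 mm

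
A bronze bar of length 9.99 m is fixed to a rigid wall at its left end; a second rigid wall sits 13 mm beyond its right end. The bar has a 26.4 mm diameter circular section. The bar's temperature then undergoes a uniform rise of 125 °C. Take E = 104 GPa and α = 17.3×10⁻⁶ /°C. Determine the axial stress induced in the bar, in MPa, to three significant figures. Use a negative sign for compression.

Free thermal expansion αLΔT = 17.3e-6 · 9990 · 125 = 21.6 mm.
The walls engage after the gap closes; constrained expansion = 21.6 − 13 = 8.603 mm.
The walls impose strain ε = −(8.603)/9990 = -8.6120e-04; σ = Eε = 104000 · -8.6120e-04 = -89.56 MPa.

-89.6 MPa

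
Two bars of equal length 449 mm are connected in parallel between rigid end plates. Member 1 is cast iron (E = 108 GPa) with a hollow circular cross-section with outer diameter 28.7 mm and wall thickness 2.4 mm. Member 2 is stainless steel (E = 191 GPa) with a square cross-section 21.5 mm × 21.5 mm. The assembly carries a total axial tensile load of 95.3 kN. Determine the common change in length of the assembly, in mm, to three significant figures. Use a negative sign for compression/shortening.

0.390 mm

A_1 = 198.3 mm².
A_2 = 462.2 mm².
Equal strain + equilibrium ⇒ each member carries load in proportion to AE: A₁E₁ = 21420000 N, A₂E₂ = 88290000 N, ΣAE = 109700000 N.
δ = PL/ΣAE = 95300·449/109700000 = 0.39 mm.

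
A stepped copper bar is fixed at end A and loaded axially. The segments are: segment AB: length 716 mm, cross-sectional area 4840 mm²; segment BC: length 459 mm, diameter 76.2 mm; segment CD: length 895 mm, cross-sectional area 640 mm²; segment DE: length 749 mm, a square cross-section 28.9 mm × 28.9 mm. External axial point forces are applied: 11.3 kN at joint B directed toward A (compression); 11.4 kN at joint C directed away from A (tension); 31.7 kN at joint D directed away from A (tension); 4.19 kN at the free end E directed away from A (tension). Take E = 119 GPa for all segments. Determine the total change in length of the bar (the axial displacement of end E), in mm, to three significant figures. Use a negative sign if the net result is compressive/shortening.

0.538 mm

Internal axial forces (sectioning from the free end, tension +): N_DE = 4.19 kN, N_CD = 35.89 kN, N_BC = 47.29 kN, N_AB = 35.99 kN.
A_BC = 4560 mm².
A_DE = 835.2 mm².
δ_AB = 35990·716/(4840·119000) = 0.04474 mm
δ_BC = 47290·459/(4560·119000) = 0.04 mm
δ_CD = 35890·895/(640·119000) = 0.4218 mm
δ_DE = 4190·749/(835.2·119000) = 0.03158 mm
δ = Σδ_i = 0.5381 mm.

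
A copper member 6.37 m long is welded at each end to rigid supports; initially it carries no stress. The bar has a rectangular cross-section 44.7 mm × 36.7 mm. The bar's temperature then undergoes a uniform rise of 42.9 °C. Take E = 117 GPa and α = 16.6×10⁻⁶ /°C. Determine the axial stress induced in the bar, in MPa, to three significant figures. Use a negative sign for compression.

-83.3 MPa

Free thermal expansion αLΔT = 16.6e-6 · 6370 · 42.9 = 4.536 mm.
The walls impose strain ε = −(4.536)/6370 = -7.1214e-04; σ = Eε = 117000 · -7.1214e-04 = -83.32 MPa.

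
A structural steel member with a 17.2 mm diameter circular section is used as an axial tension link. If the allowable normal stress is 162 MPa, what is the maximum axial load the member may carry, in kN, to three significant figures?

A = 232.4 mm².
P_max = σ_allow · A = 162 · 232.4 = 37640 N = 37.64 kN.

37.6 kN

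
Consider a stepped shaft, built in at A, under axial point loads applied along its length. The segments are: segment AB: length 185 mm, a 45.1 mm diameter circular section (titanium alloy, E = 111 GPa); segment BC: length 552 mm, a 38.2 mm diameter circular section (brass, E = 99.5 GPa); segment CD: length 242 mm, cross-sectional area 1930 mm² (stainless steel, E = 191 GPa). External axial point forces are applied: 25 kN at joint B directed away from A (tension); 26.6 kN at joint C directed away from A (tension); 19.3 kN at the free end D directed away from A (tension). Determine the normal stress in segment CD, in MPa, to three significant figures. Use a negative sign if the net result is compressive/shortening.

10.0 MPa

Internal axial forces (sectioning from the free end, tension +): N_CD = 19.3 kN, N_BC = 45.9 kN, N_AB = 70.9 kN.
σ_CD = N_CD/A_CD = 19300/1930 = 10 MPa.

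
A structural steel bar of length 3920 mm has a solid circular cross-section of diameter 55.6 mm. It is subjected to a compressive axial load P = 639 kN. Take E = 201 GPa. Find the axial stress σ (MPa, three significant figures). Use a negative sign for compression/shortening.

-263 MPa

A = 2428 mm².
σ = N/A = -639000/2428 = -263.2 MPa.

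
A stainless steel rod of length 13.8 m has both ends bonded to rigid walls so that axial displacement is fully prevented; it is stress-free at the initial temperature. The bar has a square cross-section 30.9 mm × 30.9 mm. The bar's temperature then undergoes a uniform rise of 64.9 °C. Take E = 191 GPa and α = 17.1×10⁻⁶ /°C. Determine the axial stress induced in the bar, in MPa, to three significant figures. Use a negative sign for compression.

Free thermal expansion αLΔT = 17.1e-6 · 13800 · 64.9 = 15.32 mm.
The walls impose strain ε = −(15.32)/13800 = -1.1098e-03; σ = Eε = 191000 · -1.1098e-03 = -212 MPa.

-212 MPa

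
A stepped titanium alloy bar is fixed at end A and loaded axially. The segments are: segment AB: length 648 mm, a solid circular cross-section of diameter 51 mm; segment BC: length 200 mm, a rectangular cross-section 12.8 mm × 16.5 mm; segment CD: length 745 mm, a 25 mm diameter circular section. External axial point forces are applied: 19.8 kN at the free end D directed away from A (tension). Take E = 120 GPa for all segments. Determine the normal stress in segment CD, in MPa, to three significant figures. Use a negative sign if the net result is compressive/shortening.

Internal axial forces (sectioning from the free end, tension +): N_CD = 19.8 kN, N_BC = 19.8 kN, N_AB = 19.8 kN.
A_CD = 490.9 mm².
σ_CD = N_CD/A_CD = 19800/490.9 = 40.34 MPa.

40.3 MPa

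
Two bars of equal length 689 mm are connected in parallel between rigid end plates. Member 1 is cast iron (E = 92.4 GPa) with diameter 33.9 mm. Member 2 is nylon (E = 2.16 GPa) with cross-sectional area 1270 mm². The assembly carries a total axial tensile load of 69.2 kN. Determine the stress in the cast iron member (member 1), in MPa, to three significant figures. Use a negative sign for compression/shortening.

74.2 MPa

A_1 = 902.6 mm².
Equal strain + equilibrium ⇒ each member carries load in proportion to AE: A₁E₁ = 83400000 N, A₂E₂ = 2743000 N, ΣAE = 86140000 N.
σ₁ = P·E₁/ΣAE = 69200·92400/86140000 = 74.23 MPa.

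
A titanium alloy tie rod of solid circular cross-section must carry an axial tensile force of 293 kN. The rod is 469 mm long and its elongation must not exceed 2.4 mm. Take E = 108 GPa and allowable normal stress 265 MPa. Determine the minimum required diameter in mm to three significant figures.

Required area A ≥ P/σ_allow = 293000/265 = 1106 mm².
For a solid circular section, d ≥ √(4A/π) = 37.52 mm.
Elongation limit: A ≥ PL/(Eδ_allow) = 293000·469/(108000·2.4) = 530.2 mm² ⇒ d ≥ 25.98 mm.
The stress limit governs.

37.5 mm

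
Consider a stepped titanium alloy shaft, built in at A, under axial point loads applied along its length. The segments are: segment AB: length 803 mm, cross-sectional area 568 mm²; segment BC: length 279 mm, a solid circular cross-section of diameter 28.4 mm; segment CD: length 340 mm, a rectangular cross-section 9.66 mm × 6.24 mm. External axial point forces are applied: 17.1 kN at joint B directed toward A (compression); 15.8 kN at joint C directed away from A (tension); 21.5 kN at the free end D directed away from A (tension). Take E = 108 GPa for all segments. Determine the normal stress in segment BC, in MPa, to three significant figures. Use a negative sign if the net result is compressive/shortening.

Internal axial forces (sectioning from the free end, tension +): N_CD = 21.5 kN, N_BC = 37.3 kN, N_AB = 20.2 kN.
A_BC = 633.5 mm².
σ_BC = N_BC/A_BC = 37300/633.5 = 58.88 MPa.

58.9 MPa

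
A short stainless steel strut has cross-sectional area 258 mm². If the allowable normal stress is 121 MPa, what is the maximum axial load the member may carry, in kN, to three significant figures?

P_max = σ_allow · A = 121 · 258 = 31220 N = 31.22 kN.

31.2 kN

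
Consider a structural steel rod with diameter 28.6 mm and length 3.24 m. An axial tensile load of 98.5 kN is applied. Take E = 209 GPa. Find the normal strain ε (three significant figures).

7.34e-04

A = 642.4 mm².
σ = N/A = 153.3 MPa; ε = σ/E = 153.3/209000 = 7.336e-04.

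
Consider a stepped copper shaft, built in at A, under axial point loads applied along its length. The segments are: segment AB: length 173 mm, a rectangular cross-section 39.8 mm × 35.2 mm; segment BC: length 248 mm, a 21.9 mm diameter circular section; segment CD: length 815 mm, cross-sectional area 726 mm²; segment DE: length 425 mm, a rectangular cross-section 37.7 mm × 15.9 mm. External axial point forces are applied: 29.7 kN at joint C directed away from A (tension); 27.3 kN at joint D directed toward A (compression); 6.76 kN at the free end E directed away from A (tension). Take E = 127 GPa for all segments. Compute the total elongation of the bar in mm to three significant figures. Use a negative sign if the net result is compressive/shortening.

-0.0874 mm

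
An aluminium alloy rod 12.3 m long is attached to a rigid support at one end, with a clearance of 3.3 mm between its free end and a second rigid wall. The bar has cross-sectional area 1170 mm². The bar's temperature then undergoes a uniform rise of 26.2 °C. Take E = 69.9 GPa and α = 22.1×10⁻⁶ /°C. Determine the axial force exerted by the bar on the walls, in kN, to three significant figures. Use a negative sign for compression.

Free thermal expansion αLΔT = 22.1e-6 · 12300 · 26.2 = 7.122 mm.
The walls engage after the gap closes; constrained expansion = 7.122 − 3.3 = 3.822 mm.
The walls impose strain ε = −(3.822)/12300 = -3.1073e-04; σ = Eε = 69900 · -3.1073e-04 = -21.72 MPa.
Wall reaction R = σ·A = -21.72·1170 = -25410 N = -25.41 kN.

-25.4 kN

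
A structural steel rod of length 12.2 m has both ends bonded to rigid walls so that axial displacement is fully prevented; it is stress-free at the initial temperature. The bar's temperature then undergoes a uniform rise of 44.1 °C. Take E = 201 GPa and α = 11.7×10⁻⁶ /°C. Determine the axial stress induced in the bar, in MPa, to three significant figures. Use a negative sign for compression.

Free thermal expansion αLΔT = 11.7e-6 · 12200 · 44.1 = 6.295 mm.
The walls impose strain ε = −(6.295)/12200 = -5.1597e-04; σ = Eε = 201000 · -5.1597e-04 = -103.7 MPa.

-104 MPa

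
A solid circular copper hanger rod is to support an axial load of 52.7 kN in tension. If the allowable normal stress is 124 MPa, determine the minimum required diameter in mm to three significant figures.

23.3 mm

Required area A ≥ P/σ_allow = 52700/124 = 425 mm².
For a solid circular section, d ≥ √(4A/π) = 23.26 mm.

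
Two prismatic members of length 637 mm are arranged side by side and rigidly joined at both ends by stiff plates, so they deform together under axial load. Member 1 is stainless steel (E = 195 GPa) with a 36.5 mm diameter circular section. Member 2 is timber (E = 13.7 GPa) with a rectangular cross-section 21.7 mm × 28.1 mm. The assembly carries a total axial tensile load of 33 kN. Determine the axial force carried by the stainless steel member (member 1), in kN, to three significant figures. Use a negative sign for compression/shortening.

31.7 kN

A_1 = 1046 mm².
A_2 = 609.8 mm².
Equal strain + equilibrium ⇒ each member carries load in proportion to AE: A₁E₁ = 204000000 N, A₂E₂ = 8354000 N, ΣAE = 212400000 N.
F₁ = P·A₁E₁/ΣAE = 33000·204000000/212400000 = 31700 N.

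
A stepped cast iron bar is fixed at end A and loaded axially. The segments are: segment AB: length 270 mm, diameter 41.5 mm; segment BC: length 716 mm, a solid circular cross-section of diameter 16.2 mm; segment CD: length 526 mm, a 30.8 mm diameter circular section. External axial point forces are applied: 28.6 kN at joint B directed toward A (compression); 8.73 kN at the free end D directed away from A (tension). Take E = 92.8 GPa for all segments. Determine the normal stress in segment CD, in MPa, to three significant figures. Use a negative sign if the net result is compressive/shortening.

11.7 MPa

Internal axial forces (sectioning from the free end, tension +): N_CD = 8.73 kN, N_BC = 8.73 kN, N_AB = -19.87 kN.
A_CD = 745.1 mm².
σ_CD = N_CD/A_CD = 8730/745.1 = 11.72 MPa.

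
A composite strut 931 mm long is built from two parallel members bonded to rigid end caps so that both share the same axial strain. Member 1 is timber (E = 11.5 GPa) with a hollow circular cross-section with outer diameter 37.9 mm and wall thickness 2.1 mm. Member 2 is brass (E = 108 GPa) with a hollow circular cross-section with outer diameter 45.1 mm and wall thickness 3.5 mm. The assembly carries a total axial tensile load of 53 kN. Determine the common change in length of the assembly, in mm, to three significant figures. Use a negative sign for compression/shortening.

A_1 = 236.2 mm².
A_2 = 457.4 mm².
Equal strain + equilibrium ⇒ each member carries load in proportion to AE: A₁E₁ = 2716000 N, A₂E₂ = 49400000 N, ΣAE = 52120000 N.
δ = PL/ΣAE = 53000·931/52120000 = 0.9468 mm.

0.947 mm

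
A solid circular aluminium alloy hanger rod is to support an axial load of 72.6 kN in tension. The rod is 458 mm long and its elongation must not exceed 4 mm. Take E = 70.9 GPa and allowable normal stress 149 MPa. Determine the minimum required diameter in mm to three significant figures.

Required area A ≥ P/σ_allow = 72600/149 = 487.2 mm².
For a solid circular section, d ≥ √(4A/π) = 24.91 mm.
Elongation limit: A ≥ PL/(Eδ_allow) = 72600·458/(70900·4) = 117.2 mm² ⇒ d ≥ 12.22 mm.
The stress limit governs.

24.9 mm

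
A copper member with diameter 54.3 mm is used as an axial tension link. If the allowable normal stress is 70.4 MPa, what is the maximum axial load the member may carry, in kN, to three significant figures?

163 kN

A = 2316 mm².
P_max = σ_allow · A = 70.4 · 2316 = 163000 N = 163 kN.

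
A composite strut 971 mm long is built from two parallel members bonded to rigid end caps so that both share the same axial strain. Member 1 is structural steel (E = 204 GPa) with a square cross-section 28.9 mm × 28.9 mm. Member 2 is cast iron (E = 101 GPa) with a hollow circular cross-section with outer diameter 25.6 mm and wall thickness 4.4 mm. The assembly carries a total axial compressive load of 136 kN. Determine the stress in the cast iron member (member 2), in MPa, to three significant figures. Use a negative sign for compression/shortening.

A_1 = 835.2 mm².
A_2 = 293 mm².
Equal strain + equilibrium ⇒ each member carries load in proportion to AE: A₁E₁ = 170400000 N, A₂E₂ = 29600000 N, ΣAE = 200000000 N.
σ₂ = P·E₂/ΣAE = -136000·101000/200000000 = -68.69 MPa.

-68.7 MPa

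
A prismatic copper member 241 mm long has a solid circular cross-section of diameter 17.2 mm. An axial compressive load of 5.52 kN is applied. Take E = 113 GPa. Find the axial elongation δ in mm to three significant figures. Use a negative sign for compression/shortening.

A = 232.4 mm².
δ_mech = NL/(AE) = -5520·241/(232.4·113000) = -0.05067 mm.

-0.0507 mm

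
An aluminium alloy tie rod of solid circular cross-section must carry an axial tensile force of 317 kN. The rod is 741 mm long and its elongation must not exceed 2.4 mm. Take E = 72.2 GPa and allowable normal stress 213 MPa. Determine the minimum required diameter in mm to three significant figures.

43.5 mm

Required area A ≥ P/σ_allow = 317000/213 = 1488 mm².
For a solid circular section, d ≥ √(4A/π) = 43.53 mm.
Elongation limit: A ≥ PL/(Eδ_allow) = 317000·741/(72200·2.4) = 1356 mm² ⇒ d ≥ 41.55 mm.
The stress limit governs.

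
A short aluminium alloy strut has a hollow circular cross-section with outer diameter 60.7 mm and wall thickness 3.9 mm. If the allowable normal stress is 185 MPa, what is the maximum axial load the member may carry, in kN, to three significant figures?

129 kN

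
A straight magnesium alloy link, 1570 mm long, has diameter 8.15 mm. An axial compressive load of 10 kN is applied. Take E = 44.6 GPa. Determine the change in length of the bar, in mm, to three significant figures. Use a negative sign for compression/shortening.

-6.75 mm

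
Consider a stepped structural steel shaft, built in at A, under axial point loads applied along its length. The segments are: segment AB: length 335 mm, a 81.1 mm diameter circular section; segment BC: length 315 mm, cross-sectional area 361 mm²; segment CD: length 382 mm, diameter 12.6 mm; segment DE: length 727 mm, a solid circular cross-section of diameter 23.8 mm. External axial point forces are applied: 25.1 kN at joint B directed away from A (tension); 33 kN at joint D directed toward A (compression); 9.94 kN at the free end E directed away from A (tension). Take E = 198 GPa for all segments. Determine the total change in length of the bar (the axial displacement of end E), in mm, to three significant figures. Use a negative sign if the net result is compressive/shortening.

Internal axial forces (sectioning from the free end, tension +): N_DE = 9.94 kN, N_CD = -23.06 kN, N_BC = -23.06 kN, N_AB = 2.04 kN.
A_AB = 5166 mm².
A_CD = 124.7 mm².
A_DE = 444.9 mm².
δ_AB = 2040·335/(5166·198000) = 0.0006682 mm
δ_BC = -23060·315/(361·198000) = -0.1016 mm
δ_CD = -23060·382/(124.7·198000) = -0.3568 mm
δ_DE = 9940·727/(444.9·198000) = 0.08204 mm
δ = Σδ_i = -0.3757 mm.

-0.376 mm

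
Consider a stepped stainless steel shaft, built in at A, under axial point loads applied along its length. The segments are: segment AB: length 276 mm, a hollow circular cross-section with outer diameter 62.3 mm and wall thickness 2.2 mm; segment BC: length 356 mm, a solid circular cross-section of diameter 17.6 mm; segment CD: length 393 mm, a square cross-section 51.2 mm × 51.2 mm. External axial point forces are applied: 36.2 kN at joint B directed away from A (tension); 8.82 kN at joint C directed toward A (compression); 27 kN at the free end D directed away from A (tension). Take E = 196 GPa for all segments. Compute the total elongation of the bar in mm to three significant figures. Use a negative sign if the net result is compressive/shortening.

0.341 mm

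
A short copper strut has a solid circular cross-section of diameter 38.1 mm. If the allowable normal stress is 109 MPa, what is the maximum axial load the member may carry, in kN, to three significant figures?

A = 1140 mm².
P_max = σ_allow · A = 109 · 1140 = 124300 N = 124.3 kN.

124 kN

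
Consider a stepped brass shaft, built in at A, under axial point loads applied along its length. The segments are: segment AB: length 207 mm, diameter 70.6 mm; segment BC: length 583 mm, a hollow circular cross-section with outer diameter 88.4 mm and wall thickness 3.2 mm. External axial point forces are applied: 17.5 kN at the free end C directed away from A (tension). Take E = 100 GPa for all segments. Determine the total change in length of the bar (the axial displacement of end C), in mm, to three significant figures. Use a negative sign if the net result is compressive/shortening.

0.128 mm

Internal axial forces (sectioning from the free end, tension +): N_BC = 17.5 kN, N_AB = 17.5 kN.
A_AB = 3915 mm².
A_BC = 856.5 mm².
δ_AB = 17500·207/(3915·100000) = 0.009254 mm
δ_BC = 17500·583/(856.5·100000) = 0.1191 mm
δ = Σδ_i = 0.1284 mm.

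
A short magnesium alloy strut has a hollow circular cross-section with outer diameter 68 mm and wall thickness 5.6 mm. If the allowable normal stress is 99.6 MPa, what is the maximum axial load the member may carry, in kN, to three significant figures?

109 kN

A = 1098 mm².
P_max = σ_allow · A = 99.6 · 1098 = 109300 N = 109.3 kN.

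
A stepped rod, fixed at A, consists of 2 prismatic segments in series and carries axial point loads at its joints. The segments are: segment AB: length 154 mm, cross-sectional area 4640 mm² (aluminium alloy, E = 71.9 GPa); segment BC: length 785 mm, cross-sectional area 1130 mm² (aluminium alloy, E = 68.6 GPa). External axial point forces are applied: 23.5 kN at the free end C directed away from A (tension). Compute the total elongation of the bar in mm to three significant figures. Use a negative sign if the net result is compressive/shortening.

0.249 mm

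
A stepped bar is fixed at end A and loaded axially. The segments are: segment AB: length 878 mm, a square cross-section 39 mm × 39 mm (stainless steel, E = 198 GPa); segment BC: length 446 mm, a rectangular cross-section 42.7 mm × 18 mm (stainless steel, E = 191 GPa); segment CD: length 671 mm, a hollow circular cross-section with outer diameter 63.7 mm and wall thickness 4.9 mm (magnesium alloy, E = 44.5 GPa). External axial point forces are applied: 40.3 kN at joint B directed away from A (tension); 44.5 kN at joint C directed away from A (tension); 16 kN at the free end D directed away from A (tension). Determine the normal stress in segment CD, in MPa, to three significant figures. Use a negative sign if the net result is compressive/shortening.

Internal axial forces (sectioning from the free end, tension +): N_CD = 16 kN, N_BC = 60.5 kN, N_AB = 100.8 kN.
A_CD = 905.2 mm².
σ_CD = N_CD/A_CD = 16000/905.2 = 17.68 MPa.

17.7 MPa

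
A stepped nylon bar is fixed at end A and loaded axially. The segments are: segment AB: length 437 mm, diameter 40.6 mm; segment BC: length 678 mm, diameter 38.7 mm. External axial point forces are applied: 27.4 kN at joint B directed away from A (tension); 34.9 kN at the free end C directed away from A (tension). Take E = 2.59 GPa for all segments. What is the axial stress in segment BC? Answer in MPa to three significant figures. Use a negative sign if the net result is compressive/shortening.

29.7 MPa

Internal axial forces (sectioning from the free end, tension +): N_BC = 34.9 kN, N_AB = 62.3 kN.
A_BC = 1176 mm².
σ_BC = N_BC/A_BC = 34900/1176 = 29.67 MPa.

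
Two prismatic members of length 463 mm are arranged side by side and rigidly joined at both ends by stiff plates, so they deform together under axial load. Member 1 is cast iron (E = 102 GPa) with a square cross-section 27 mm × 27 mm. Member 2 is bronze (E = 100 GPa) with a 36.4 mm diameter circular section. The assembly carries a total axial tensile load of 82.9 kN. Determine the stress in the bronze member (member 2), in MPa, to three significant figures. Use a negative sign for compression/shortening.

46.5 MPa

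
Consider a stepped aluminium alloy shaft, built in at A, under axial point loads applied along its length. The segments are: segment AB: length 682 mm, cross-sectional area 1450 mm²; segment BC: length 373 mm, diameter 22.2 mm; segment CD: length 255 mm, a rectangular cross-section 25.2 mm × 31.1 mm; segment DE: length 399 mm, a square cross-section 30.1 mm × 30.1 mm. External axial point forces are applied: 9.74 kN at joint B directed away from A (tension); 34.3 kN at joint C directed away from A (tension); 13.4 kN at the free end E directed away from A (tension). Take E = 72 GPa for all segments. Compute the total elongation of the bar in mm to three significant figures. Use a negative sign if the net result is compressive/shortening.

1.16 mm

Internal axial forces (sectioning from the free end, tension +): N_DE = 13.4 kN, N_CD = 13.4 kN, N_BC = 47.7 kN, N_AB = 57.44 kN.
A_BC = 387.1 mm².
A_CD = 783.7 mm².
A_DE = 906 mm².
δ_AB = 57440·682/(1450·72000) = 0.3752 mm
δ_BC = 47700·373/(387.1·72000) = 0.6384 mm
δ_CD = 13400·255/(783.7·72000) = 0.06056 mm
δ_DE = 13400·399/(906·72000) = 0.08196 mm
δ = Σδ_i = 1.156 mm.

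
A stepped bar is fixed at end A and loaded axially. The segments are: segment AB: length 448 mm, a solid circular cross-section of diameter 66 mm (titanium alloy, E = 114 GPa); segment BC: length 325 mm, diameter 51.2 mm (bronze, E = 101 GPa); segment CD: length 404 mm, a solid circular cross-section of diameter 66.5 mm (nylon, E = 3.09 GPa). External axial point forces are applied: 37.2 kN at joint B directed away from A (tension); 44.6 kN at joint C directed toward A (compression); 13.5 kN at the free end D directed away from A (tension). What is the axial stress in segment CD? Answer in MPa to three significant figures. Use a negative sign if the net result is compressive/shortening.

3.89 MPa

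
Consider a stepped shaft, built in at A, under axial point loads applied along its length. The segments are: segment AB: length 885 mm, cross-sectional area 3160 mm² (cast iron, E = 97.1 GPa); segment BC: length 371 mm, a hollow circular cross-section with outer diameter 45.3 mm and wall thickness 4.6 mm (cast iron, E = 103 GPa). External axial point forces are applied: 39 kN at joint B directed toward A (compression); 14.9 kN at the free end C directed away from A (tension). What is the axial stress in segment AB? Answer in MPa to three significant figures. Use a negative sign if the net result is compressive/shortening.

Internal axial forces (sectioning from the free end, tension +): N_BC = 14.9 kN, N_AB = -24.1 kN.
σ_AB = N_AB/A_AB = -24100/3160 = -7.627 MPa.

-7.63 MPa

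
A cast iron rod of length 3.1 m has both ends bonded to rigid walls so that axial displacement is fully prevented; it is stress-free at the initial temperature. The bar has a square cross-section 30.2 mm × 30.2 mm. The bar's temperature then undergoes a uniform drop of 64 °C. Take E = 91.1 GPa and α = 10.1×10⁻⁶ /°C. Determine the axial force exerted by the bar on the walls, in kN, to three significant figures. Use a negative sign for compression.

Free thermal expansion αLΔT = 10.1e-6 · 3100 · -64 = -2.004 mm.
The walls impose strain ε = −(-2.004)/3100 = 6.4640e-04; σ = Eε = 91100 · 6.4640e-04 = 58.89 MPa.
Wall reaction R = σ·A = 58.89·912 = 53710 N = 53.71 kN.

53.7 kN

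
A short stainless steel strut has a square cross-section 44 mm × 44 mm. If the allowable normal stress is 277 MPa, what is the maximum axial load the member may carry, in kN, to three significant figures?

A = 1936 mm².
P_max = σ_allow · A = 277 · 1936 = 536300 N = 536.3 kN.

536 kN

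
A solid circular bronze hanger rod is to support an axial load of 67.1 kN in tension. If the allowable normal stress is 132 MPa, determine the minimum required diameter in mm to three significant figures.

25.4 mm

Required area A ≥ P/σ_allow = 67100/132 = 508.3 mm².
For a solid circular section, d ≥ √(4A/π) = 25.44 mm.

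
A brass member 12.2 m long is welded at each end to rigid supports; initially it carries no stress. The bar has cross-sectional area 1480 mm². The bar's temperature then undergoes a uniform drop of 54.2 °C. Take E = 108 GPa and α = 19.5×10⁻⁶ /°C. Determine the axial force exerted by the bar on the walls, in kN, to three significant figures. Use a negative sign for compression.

169 kN

Free thermal expansion αLΔT = 19.5e-6 · 12200 · -54.2 = -12.89 mm.
The walls impose strain ε = −(-12.89)/12200 = 1.0569e-03; σ = Eε = 108000 · 1.0569e-03 = 114.1 MPa.
Wall reaction R = σ·A = 114.1·1480 = 168900 N = 168.9 kN.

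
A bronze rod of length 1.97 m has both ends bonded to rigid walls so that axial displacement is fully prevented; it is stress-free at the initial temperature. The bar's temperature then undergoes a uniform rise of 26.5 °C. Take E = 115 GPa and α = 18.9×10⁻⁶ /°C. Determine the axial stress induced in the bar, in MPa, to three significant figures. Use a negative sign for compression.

-57.6 MPa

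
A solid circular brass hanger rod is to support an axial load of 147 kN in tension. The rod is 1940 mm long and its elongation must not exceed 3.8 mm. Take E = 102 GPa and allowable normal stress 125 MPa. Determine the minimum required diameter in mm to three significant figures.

38.7 mm

Required area A ≥ P/σ_allow = 147000/125 = 1176 mm².
For a solid circular section, d ≥ √(4A/π) = 38.7 mm.
Elongation limit: A ≥ PL/(Eδ_allow) = 147000·1940/(102000·3.8) = 735.8 mm² ⇒ d ≥ 30.61 mm.
The stress limit governs.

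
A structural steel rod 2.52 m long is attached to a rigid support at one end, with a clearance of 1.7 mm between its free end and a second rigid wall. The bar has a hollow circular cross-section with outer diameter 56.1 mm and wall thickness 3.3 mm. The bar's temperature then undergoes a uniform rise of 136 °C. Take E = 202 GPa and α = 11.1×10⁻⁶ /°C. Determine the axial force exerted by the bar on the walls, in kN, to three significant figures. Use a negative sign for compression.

-92.3 kN

Free thermal expansion αLΔT = 11.1e-6 · 2520 · 136 = 3.804 mm.
The walls engage after the gap closes; constrained expansion = 3.804 − 1.7 = 2.104 mm.
The walls impose strain ε = −(2.104)/2520 = -8.3500e-04; σ = Eε = 202000 · -8.3500e-04 = -168.7 MPa.
Wall reaction R = σ·A = -168.7·547.4 = -92330 N = -92.33 kN.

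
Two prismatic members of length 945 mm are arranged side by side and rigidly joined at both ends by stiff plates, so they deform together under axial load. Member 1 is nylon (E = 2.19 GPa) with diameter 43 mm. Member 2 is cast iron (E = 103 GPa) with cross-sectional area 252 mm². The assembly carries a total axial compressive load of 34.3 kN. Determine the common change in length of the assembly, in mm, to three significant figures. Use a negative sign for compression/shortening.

A_1 = 1452 mm².
Equal strain + equilibrium ⇒ each member carries load in proportion to AE: A₁E₁ = 3180000 N, A₂E₂ = 25960000 N, ΣAE = 29140000 N.
δ = PL/ΣAE = -34300·945/29140000 = -1.112 mm.

-1.11 mm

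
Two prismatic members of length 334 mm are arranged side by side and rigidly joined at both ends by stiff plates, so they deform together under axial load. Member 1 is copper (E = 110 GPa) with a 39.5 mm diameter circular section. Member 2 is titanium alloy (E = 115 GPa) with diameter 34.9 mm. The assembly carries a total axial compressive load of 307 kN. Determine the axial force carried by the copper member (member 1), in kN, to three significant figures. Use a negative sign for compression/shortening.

-169 kN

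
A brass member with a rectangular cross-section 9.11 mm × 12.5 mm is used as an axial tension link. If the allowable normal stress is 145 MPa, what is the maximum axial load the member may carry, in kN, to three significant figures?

A = 113.9 mm².
P_max = σ_allow · A = 145 · 113.9 = 16510 N = 16.51 kN.

16.5 kN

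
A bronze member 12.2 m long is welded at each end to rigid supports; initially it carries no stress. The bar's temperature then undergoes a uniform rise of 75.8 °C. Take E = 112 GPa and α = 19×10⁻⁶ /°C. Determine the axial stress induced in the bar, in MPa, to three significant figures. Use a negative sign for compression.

-161 MPa

Free thermal expansion αLΔT = 19e-6 · 12200 · 75.8 = 17.57 mm.
The walls impose strain ε = −(17.57)/12200 = -1.4402e-03; σ = Eε = 112000 · -1.4402e-03 = -161.3 MPa.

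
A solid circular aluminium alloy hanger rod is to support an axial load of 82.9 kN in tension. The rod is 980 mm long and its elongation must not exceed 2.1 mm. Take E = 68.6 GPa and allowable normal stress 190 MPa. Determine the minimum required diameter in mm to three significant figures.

26.8 mm

Required area A ≥ P/σ_allow = 82900/190 = 436.3 mm².
For a solid circular section, d ≥ √(4A/π) = 23.57 mm.
Elongation limit: A ≥ PL/(Eδ_allow) = 82900·980/(68600·2.1) = 563.9 mm² ⇒ d ≥ 26.8 mm.
The elongation limit governs.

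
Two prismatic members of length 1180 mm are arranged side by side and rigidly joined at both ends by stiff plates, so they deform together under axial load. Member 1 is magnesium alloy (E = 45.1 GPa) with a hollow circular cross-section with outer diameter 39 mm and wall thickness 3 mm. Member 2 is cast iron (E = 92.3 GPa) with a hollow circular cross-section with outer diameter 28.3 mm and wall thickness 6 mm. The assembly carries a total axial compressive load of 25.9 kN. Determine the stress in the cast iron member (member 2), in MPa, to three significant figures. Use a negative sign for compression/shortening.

-44.2 MPa

A_1 = 339.3 mm².
A_2 = 420.3 mm².
Equal strain + equilibrium ⇒ each member carries load in proportion to AE: A₁E₁ = 15300000 N, A₂E₂ = 38800000 N, ΣAE = 54100000 N.
σ₂ = P·E₂/ΣAE = -25900·92300/54100000 = -44.19 MPa.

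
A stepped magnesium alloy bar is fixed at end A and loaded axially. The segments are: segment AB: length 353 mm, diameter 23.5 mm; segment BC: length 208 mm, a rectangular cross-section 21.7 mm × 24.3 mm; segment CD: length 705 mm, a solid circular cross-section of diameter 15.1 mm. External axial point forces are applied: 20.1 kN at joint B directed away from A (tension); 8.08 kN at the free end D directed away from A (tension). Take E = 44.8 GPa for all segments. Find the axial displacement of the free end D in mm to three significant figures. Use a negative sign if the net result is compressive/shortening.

1.29 mm

Internal axial forces (sectioning from the free end, tension +): N_CD = 8.08 kN, N_BC = 8.08 kN, N_AB = 28.18 kN.
A_AB = 433.7 mm².
A_BC = 527.3 mm².
A_CD = 179.1 mm².
δ_AB = 28180·353/(433.7·44800) = 0.5119 mm
δ_BC = 8080·208/(527.3·44800) = 0.07114 mm
δ_CD = 8080·705/(179.1·44800) = 0.71 mm
δ = Σδ_i = 1.293 mm.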